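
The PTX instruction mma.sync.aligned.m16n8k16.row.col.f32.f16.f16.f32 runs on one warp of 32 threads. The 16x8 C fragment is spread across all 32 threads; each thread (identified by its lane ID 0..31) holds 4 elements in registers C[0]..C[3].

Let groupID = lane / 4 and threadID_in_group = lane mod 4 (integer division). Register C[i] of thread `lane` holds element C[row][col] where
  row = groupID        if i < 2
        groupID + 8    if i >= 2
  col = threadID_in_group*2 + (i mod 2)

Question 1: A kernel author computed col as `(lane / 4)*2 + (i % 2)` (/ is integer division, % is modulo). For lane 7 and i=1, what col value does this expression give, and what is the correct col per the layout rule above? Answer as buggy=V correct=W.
buggy=3 correct=7

`(lane / 4)*2 + (i % 2)`[7,1]=>3
7: grp=1,tig=3
[1] (1+0,3*2+1) = (1,7)
col: 3 vs 7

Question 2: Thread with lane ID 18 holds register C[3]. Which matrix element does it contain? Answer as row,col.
12,5

L=18→G=18>>2=4, T=18&3=2
[3]→row 4+8=12  col 2·2+1=5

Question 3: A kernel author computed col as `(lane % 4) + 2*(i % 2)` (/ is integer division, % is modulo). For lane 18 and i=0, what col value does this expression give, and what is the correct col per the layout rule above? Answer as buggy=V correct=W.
buggy=2 correct=4

`(lane % 4) + 2*(i % 2)`[18,0]⇒2
L=18⇒gr=18>>2=4, th=18&3=2
[0]⇒row 4+0=4  col 2·2+0=4
col: 2 vs 4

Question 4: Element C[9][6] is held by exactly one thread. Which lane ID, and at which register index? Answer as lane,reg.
r=9→G=1,rhi=1  c=6→T=3,p=0
L=1*4+3=7  i=1*2+0=2

7,2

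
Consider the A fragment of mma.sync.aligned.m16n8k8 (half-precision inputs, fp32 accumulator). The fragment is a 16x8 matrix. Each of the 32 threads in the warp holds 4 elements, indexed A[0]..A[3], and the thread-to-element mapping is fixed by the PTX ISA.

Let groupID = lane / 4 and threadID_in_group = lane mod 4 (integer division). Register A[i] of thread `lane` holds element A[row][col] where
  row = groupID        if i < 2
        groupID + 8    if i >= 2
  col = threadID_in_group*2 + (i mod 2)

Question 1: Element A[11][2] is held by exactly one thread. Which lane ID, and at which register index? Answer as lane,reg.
13,2

r=11→G=3,rhi=1  c=2→T=1,p=0
L=3*4+1=13  i=1*2+0=2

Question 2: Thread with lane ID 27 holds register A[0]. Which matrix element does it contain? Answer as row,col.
6,6

lane 27=>27/4=6, 27 mod 4=3
i=0  r:6+0=>6  c:2·3+0=>6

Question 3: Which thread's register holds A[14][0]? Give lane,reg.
r:14=>grp=6,rB=1  c:0=>tig=0,lo=0
L=6*4+0=24  i=1*2+0=2

24,2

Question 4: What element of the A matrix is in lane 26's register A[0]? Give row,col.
L=26=>grp=26>>2=6, tig=26&3=2
[0]=>row 6+0=6  col 2·2+0=4

6,4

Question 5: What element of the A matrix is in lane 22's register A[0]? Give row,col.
L=22→G=22>>2=5, T=22&3=2
[0]→row 5+0=5  col 2·2+0=4

5,4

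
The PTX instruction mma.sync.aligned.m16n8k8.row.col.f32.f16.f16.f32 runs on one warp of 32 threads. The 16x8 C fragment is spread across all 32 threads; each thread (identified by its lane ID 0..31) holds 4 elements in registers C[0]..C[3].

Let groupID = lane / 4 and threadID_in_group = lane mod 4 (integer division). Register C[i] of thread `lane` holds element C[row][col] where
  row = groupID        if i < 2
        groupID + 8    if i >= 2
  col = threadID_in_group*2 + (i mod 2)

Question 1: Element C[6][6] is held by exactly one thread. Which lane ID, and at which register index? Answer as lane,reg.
r: 6->gid=6,r8=0  c: 6->tid=3,i&1=0
L=6*4+3=27  i=0*2+0=0

27,0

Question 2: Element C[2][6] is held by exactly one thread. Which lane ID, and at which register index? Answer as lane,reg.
11,0

r=2→G=2,rhi=0  c=6→T=3,p=0
L=2*4+3=11  i=0*2+0=0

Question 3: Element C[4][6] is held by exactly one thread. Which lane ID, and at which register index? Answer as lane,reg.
r=4⇒gr=4,Rb=0  c=6⇒th=3,odd=0
L=4*4+3=19  i=0*2+0=0

19,0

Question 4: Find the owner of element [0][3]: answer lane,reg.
1,1

r=0⇒gr=0,Rb=0  c=3⇒th=1,odd=1
L=0*4+1=1  i=0*2+1=1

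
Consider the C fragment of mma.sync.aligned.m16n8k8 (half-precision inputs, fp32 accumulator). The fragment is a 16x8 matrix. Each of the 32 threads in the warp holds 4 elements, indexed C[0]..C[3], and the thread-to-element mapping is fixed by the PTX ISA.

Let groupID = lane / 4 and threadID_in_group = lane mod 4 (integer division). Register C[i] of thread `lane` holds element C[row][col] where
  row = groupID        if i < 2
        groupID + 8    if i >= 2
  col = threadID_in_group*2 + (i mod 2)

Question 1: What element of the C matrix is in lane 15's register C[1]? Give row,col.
3,7

lane 15: g=3 (15/4), t=3 (15%4)
i=1: r=3+0=3, c=3*2+1=7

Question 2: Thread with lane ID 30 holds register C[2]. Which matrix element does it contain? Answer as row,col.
15,4

L=30⇒gr=30>>2=7, th=30&3=2
[2]⇒row 7+8=15  col 2·2+0=4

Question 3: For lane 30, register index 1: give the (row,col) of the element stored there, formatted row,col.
7,5

30: gr=7,th=2
[1] (7+0,2*2+1) = (7,5)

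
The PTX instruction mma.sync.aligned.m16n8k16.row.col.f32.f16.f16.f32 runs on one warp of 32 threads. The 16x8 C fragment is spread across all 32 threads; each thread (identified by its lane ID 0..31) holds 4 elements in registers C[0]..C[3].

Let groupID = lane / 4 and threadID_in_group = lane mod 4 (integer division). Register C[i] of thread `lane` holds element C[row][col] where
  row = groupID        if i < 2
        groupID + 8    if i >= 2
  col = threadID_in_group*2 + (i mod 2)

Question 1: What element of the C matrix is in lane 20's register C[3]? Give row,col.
13,1

20: gid=5,tid=0
[3] (5+8,0*2+1) = (13,1)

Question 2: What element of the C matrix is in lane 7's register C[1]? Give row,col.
1,7

lane 7⇒7/4=1, 7 mod 4=3
i=1  r:1+0⇒1  c:2·3+1⇒7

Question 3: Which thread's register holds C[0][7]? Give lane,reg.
r=0→G=0,rhi=0  c=7→T=3,p=1
L=0*4+3=3  i=0*2+1=1

3,1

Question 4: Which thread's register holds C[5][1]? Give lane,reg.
20,1

r=5⇒gr=5,Rb=0  c=1⇒th=0,odd=1
L=5*4+0=20  i=0*2+1=1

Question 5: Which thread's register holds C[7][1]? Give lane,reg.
28,1

r:7=>grp=7,rB=0  c:1=>tig=0,lo=1
L=7*4+0=28  i=0*2+1=1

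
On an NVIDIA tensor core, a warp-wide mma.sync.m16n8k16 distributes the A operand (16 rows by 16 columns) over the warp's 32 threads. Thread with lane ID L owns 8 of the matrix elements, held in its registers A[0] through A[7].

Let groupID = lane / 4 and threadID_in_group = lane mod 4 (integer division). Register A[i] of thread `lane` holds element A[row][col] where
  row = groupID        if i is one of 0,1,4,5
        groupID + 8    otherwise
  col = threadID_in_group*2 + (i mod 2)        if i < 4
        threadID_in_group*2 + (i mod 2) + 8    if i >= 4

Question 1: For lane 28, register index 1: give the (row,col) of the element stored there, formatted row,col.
L=28->g=28>>2=7, t=28&3=0
[1]->row 7+0=7  col 0·2+1+0=1

7,1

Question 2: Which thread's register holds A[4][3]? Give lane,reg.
r:4=>grp=4,rB=0  c:3=>cB=0,tig=1,lo=1
L=4*4+1=17  i=0*4+0*2+1=1

17,1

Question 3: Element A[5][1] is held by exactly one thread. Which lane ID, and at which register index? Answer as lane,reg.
20,1

r:5=>grp=5,rB=0  c:1=>cB=0,tig=0,lo=1
L=5*4+0=20  i=0*4+0*2+1=1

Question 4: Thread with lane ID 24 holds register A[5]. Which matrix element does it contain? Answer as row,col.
lane 24->24/4=6, 24 mod 4=0
i=5  r:6+0->6  c:2·0+1+8->9

6,9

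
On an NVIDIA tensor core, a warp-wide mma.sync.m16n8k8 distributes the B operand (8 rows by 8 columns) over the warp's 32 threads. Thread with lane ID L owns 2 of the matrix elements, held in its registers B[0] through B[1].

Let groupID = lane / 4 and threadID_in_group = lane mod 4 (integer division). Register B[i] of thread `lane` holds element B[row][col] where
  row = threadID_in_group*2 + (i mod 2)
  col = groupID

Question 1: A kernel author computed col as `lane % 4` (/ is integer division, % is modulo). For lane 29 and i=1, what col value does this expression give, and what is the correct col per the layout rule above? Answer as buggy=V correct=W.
buggy=1 correct=7

`lane % 4`[29,1]→1
L=29→G=29>>2=7, T=29&3=1
[1]→row 1·2+1=3  col G=7
col: 1 vs 7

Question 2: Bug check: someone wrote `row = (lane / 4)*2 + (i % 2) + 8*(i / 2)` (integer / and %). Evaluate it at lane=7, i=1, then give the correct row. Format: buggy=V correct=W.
buggy=3 correct=7

`(lane / 4)*2 + (i % 2) + 8*(i / 2)`[7,1]=>3
L=7=>grp=7>>2=1, tig=7&3=3
[1]=>row 3·2+1=7  col grp=1
row: 3 vs 7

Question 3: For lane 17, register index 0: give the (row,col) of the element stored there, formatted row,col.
2,4

lane 17: gr=4 (17/4), th=1 (17%4)
i=0: r=1*2+0=2, c=gr=4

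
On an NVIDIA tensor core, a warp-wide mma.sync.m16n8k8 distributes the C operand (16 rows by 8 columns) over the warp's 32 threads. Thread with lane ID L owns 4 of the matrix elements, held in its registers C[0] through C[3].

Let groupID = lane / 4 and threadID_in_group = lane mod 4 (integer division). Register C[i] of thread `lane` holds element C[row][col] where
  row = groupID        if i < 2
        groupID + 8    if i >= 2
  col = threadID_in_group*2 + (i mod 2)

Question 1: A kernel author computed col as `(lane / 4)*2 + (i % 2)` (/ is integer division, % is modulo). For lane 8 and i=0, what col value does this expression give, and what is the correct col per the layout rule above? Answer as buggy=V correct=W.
`(lane / 4)*2 + (i % 2)`[8,0]->4
lane 8->8/4=2, 8 mod 4=0
i=0  r:2+0->2  c:2·0+0->0
col: 4 vs 0

buggy=4 correct=0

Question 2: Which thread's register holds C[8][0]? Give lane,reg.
r=8->g=0,rb=1  c=0->t=0,b0=0
L=0*4+0=0  i=1*2+0=2

0,2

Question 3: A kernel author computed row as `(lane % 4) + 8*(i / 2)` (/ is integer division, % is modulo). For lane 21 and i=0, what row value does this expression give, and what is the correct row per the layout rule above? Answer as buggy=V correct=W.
buggy=1 correct=5

`(lane % 4) + 8*(i / 2)`[21,0]→1
lane 21: G=5 (21/4), T=1 (21%4)
i=0: r=5+0=5, c=1*2+0=2
row: 1 vs 5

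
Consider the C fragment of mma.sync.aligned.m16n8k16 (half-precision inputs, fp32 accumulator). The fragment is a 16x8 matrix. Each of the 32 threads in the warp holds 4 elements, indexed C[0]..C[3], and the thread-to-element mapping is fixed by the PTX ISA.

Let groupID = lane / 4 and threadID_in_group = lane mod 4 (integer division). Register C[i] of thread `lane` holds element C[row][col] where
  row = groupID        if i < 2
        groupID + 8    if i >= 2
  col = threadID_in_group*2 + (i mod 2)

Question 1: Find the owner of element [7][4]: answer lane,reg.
r=7⇒gr=7,Rb=0  c=4⇒th=2,odd=0
L=7*4+2=30  i=0*2+0=0

30,0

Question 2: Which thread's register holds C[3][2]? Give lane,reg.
13,0

r=3⇒gr=3,Rb=0  c=2⇒th=1,odd=0
L=3*4+1=13  i=0*2+0=0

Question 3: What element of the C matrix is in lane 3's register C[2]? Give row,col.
lane 3=>3/4=0, 3 mod 4=3
i=2  r:0+8=>8  c:2·3+0=>6

8,6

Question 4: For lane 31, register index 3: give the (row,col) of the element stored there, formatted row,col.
15,7

lane 31: gr=7 (31/4), th=3 (31%4)
i=3: r=7+8=15, c=3*2+1=7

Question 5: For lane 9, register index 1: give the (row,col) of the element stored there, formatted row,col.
9: gr=2,th=1
[1] (2+0,1*2+1) = (2,3)

2,3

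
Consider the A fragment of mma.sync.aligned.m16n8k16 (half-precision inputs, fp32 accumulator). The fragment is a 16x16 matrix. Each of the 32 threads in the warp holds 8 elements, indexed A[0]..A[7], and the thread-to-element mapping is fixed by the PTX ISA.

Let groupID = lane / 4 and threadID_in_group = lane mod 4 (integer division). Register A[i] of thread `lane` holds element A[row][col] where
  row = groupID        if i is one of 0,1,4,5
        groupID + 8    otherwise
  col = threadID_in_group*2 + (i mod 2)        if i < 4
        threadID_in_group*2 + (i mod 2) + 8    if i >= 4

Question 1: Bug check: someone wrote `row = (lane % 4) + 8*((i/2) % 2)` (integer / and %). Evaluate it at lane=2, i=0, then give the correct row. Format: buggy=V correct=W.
`(lane % 4) + 8*((i/2) % 2)`[2,0]⇒2
lane 2⇒2/4=0, 2 mod 4=2
i=0  r:0+0⇒0  c:2·2+0+0⇒4
row: 2 vs 0

buggy=2 correct=0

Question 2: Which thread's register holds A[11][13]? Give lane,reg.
r:11=>grp=3,rB=1  c:13=>cB=1,tig=2,lo=1
L=3*4+2=14  i=1*4+1*2+1=7

14,7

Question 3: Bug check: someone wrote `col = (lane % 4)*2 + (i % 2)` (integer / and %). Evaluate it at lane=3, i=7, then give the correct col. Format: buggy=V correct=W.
`(lane % 4)*2 + (i % 2)`[3,7]→7
3: G=0,T=3
[7] (0+8,3*2+1+8) = (8,15)
col: 7 vs 15

buggy=7 correct=15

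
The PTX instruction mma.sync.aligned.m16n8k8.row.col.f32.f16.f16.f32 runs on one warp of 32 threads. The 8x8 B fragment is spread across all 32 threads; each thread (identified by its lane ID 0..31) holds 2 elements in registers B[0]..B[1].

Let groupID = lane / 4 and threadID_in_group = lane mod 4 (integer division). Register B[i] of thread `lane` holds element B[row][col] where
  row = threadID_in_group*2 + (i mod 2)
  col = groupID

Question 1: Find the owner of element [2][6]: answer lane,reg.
25,0

c=6⇒gr=6  r=2⇒th=1,odd=0
L=6*4+1=25  i=0=0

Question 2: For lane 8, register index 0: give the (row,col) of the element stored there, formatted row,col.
lane 8: gr=2 (8/4), th=0 (8%4)
i=0: r=0*2+0=0, c=gr=2

0,2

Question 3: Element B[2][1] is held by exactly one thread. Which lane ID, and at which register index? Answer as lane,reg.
5,0

c=1⇒gr=1  r=2⇒th=1,odd=0
L=1*4+1=5  i=0=0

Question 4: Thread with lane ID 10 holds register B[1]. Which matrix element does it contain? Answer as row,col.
lane 10->10/4=2, 10 mod 4=2
i=1  r:2·2+1->5  c:2

5,2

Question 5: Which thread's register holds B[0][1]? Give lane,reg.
c:1=>grp=1  r:0=>tig=0,lo=0
L=1*4+0=4  i=0=0

4,0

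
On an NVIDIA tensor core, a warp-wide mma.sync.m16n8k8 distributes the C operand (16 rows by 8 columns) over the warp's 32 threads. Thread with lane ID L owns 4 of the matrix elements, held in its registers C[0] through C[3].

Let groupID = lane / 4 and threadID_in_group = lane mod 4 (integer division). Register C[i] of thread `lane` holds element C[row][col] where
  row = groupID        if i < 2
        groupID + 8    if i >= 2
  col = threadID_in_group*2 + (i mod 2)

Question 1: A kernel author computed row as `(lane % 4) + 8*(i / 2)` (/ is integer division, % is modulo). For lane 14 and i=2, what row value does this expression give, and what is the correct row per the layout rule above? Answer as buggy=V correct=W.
`(lane % 4) + 8*(i / 2)`[14,2]→10
lane 14: G=3 (14/4), T=2 (14%4)
i=2: r=3+8=11, c=2*2+0=4
row: 10 vs 11

buggy=10 correct=11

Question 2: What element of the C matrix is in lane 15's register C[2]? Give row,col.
11,6

lane 15⇒15/4=3, 15 mod 4=3
i=2  r:3+8⇒11  c:2·3+0⇒6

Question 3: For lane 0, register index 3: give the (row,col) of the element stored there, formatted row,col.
8,1

0: G=0,T=0
[3] (0+8,0*2+1) = (8,1)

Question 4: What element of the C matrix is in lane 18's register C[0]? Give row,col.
4,4

L=18→G=18>>2=4, T=18&3=2
[0]→row 4+0=4  col 2·2+0=4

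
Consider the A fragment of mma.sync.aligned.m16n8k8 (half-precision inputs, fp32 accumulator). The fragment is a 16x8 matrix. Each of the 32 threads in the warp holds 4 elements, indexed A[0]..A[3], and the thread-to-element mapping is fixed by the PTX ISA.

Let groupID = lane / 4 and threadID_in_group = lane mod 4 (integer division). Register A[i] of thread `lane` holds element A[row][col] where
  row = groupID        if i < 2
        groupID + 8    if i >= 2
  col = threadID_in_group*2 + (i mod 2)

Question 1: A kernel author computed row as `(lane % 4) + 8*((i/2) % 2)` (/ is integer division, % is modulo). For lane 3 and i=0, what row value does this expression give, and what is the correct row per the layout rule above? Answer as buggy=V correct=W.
buggy=3 correct=0

`(lane % 4) + 8*((i/2) % 2)`[3,0]=>3
L=3=>grp=3>>2=0, tig=3&3=3
[0]=>row 0+0=0  col 3·2+0=6
row: 3 vs 0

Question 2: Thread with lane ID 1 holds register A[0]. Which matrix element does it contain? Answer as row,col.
lane 1: gid=0 (1/4), tid=1 (1%4)
i=0: r=0+0=0, c=1*2+0=2

0,2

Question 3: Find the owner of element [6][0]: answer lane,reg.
r:6=>grp=6,rB=0  c:0=>tig=0,lo=0
L=6*4+0=24  i=0*2+0=0

24,0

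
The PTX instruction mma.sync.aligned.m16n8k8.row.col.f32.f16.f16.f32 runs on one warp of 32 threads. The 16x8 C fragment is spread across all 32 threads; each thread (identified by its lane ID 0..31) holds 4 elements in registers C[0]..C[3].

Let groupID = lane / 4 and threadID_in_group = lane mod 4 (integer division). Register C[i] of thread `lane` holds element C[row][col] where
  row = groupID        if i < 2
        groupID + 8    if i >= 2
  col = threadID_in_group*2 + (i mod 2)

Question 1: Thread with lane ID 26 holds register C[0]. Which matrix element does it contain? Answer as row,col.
26: G=6,T=2
[0] (6+0,2*2+0) = (6,4)

6,4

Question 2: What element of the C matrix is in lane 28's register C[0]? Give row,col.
lane 28: grp=7 (28/4), tig=0 (28%4)
i=0: r=7+0=7, c=0*2+0=0

7,0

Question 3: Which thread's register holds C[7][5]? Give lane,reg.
r=7->g=7,rb=0  c=5->t=2,b0=1
L=7*4+2=30  i=0*2+1=1

30,1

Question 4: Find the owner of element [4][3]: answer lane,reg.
r=4->g=4,rb=0  c=3->t=1,b0=1
L=4*4+1=17  i=0*2+1=1

17,1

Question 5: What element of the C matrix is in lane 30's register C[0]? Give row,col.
lane 30->30/4=7, 30 mod 4=2
i=0  r:7+0->7  c:2·2+0->4

7,4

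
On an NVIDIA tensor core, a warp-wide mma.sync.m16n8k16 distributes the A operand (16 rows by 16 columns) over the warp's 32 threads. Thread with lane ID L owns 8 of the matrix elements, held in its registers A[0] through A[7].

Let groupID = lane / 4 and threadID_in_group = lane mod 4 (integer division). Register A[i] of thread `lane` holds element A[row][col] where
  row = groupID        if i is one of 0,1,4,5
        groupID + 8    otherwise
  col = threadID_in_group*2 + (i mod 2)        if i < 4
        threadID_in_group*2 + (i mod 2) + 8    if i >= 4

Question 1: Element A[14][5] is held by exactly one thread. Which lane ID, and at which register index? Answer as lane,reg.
26,3

r=14⇒gr=6,Rb=1  c=5⇒Cb=0,th=2,odd=1
L=6*4+2=26  i=0*4+1*2+1=3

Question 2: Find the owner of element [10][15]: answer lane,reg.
r:10=>grp=2,rB=1  c:15=>cB=1,tig=3,lo=1
L=2*4+3=11  i=1*4+1*2+1=7

11,7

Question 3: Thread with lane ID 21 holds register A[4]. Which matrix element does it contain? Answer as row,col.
5,10

lane 21->21/4=5, 21 mod 4=1
i=4  r:5+0->5  c:2·1+0+8->10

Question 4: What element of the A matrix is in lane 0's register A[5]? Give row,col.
0: g=0,t=0
[5] (0+0,0*2+1+8) = (0,9)

0,9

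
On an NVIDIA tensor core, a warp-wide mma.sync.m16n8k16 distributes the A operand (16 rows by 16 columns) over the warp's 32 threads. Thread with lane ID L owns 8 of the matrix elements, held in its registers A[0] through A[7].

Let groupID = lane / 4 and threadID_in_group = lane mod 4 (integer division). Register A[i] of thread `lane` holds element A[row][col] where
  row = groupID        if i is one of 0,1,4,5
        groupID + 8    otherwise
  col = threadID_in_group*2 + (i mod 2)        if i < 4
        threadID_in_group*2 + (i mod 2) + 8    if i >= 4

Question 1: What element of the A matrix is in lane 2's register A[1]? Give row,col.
0,5

2: g=0,t=2
[1] (0+0,2*2+1+0) = (0,5)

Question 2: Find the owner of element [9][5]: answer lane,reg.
6,3

r=9→G=1,rhi=1  c=5→chi=0,T=2,p=1
L=1*4+2=6  i=0*4+1*2+1=3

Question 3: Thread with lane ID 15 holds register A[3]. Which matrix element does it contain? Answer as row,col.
L=15->gid=15>>2=3, tid=15&3=3
[3]->row 3+8=11  col 3·2+1+0=7

11,7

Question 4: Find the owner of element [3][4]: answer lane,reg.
14,0

r:3=>grp=3,rB=0  c:4=>cB=0,tig=2,lo=0
L=3*4+2=14  i=0*4+0*2+0=0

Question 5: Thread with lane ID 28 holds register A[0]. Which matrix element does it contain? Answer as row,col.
7,0

L=28->gid=28>>2=7, tid=28&3=0
[0]->row 7+0=7  col 0·2+0+0=0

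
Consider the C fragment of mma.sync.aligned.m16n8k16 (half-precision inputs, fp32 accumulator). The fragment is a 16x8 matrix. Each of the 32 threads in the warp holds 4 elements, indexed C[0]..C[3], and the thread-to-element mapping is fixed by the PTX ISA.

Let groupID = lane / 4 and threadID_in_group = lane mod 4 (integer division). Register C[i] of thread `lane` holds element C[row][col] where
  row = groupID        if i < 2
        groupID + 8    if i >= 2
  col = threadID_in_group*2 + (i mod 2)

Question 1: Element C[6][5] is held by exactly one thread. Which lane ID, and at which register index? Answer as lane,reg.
26,1

r: 6->gid=6,r8=0  c: 5->tid=2,i&1=1
L=6*4+2=26  i=0*2+1=1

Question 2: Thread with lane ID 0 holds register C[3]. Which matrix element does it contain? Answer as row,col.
8,1

lane 0: g=0 (0/4), t=0 (0%4)
i=3: r=0+8=8, c=0*2+1=1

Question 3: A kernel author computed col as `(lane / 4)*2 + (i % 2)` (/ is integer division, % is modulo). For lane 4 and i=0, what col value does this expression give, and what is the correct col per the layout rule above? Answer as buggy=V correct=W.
`(lane / 4)*2 + (i % 2)`[4,0]->2
lane 4->4/4=1, 4 mod 4=0
i=0  r:1+0->1  c:2·0+0->0
col: 2 vs 0

buggy=2 correct=0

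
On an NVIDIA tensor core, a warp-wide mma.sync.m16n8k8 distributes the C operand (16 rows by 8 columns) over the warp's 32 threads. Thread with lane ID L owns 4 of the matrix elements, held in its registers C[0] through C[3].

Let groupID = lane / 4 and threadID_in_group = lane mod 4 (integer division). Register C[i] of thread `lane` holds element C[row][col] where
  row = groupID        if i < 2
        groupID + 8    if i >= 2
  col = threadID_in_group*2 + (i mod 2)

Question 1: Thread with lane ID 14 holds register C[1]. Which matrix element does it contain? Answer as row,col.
lane 14: gid=3 (14/4), tid=2 (14%4)
i=1: r=3+0=3, c=2*2+1=5

3,5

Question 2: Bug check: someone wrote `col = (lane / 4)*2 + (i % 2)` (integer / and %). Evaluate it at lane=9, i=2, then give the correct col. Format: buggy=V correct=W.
`(lane / 4)*2 + (i % 2)`[9,2]->4
lane 9->9/4=2, 9 mod 4=1
i=2  r:2+8->10  c:2·1+0->2
col: 4 vs 2

buggy=4 correct=2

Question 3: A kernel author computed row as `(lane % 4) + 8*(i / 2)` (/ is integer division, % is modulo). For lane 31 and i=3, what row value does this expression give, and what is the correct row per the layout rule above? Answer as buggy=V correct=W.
buggy=11 correct=15

`(lane % 4) + 8*(i / 2)`[31,3]=>11
31: grp=7,tig=3
[3] (7+8,3*2+1) = (15,7)
row: 11 vs 15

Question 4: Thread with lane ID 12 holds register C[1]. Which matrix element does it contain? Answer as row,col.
L=12->gid=12>>2=3, tid=12&3=0
[1]->row 3+0=3  col 0·2+1=1

3,1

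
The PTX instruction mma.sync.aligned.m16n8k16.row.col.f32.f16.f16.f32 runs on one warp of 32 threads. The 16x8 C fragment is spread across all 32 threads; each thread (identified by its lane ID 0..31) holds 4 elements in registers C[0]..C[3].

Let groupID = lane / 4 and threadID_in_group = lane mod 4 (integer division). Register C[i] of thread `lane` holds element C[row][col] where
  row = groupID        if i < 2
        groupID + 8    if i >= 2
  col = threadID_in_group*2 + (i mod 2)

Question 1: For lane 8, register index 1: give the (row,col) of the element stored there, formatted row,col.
2,1

8: gid=2,tid=0
[1] (2+0,0*2+1) = (2,1)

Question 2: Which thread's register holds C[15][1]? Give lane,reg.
28,3

r:15=>grp=7,rB=1  c:1=>tig=0,lo=1
L=7*4+0=28  i=1*2+1=3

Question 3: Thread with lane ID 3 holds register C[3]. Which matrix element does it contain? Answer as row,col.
8,7

3: gid=0,tid=3
[3] (0+8,3*2+1) = (8,7)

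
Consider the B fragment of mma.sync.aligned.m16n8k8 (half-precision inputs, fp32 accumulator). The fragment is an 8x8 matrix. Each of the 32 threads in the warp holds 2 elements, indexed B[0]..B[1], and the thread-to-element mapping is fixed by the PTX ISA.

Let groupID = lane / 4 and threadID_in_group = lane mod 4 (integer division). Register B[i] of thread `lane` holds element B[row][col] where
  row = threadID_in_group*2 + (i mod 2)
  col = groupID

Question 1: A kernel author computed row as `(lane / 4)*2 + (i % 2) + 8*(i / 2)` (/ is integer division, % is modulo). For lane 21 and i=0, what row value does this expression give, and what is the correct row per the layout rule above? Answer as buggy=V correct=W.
`(lane / 4)*2 + (i % 2) + 8*(i / 2)`[21,0]->10
lane 21->21/4=5, 21 mod 4=1
i=0  r:2·1+0->2  c:5
row: 10 vs 2

buggy=10 correct=2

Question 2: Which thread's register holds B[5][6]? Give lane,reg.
c: 6->gid=6  r: 5->tid=2,i&1=1
L=6*4+2=26  i=1=1

26,1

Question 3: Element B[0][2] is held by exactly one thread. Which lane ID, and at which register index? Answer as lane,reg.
c=2->g=2  r=0->t=0,b0=0
L=2*4+0=8  i=0=0

8,0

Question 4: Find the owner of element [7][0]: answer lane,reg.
c:0=>grp=0  r:7=>tig=3,lo=1
L=0*4+3=3  i=1=1

3,1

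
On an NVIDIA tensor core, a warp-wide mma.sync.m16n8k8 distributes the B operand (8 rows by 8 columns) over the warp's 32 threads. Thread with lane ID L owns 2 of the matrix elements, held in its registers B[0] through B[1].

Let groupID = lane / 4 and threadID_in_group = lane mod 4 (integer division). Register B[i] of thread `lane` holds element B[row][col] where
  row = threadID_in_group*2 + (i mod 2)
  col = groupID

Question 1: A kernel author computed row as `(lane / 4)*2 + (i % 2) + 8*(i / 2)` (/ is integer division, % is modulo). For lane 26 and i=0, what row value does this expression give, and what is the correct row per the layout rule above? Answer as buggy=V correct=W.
`(lane / 4)*2 + (i % 2) + 8*(i / 2)`[26,0]⇒12
L=26⇒gr=26>>2=6, th=26&3=2
[0]⇒row 2·2+0=4  col gr=6
row: 12 vs 4

buggy=12 correct=4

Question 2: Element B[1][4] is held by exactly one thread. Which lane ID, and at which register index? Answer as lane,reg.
c: 4->gid=4  r: 1->tid=0,i&1=1
L=4*4+0=16  i=1=1

16,1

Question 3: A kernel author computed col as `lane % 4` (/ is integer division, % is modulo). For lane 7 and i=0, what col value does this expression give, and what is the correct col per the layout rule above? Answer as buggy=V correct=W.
buggy=3 correct=1

`lane % 4`[7,0]->3
7: gid=1,tid=3
[0] (3*2+0,1) = (6,1)
col: 3 vs 1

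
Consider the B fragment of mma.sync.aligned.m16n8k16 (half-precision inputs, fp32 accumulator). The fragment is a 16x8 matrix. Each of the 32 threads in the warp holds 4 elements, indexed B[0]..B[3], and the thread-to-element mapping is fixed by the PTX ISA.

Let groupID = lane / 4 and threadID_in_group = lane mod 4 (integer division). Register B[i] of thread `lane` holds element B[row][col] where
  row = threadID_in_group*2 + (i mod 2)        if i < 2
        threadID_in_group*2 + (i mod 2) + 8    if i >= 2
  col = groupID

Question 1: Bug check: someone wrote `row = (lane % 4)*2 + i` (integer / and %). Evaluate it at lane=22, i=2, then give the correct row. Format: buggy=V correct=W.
`(lane % 4)*2 + i`[22,2]=>6
L=22=>grp=22>>2=5, tig=22&3=2
[2]=>row 2·2+0+8=12  col grp=5
row: 6 vs 12

buggy=6 correct=12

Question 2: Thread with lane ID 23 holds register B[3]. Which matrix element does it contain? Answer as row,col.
lane 23: gr=5 (23/4), th=3 (23%4)
i=3: r=3*2+1+8=15, c=gr=5

15,5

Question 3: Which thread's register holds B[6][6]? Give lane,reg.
c:6=>grp=6  r:6=>rB=0,tig=3,lo=0
L=6*4+3=27  i=0*2+0=0

27,0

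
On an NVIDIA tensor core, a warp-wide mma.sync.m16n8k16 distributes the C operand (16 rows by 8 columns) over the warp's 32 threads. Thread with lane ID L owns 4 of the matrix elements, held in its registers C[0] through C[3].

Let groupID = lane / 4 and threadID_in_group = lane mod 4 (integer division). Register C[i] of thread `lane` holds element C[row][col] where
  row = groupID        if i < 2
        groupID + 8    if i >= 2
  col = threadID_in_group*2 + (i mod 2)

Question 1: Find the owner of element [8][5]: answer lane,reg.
2,3

r=8⇒gr=0,Rb=1  c=5⇒th=2,odd=1
L=0*4+2=2  i=1*2+1=3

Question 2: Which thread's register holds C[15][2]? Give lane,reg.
29,2

r: 15->gid=7,r8=1  c: 2->tid=1,i&1=0
L=7*4+1=29  i=1*2+0=2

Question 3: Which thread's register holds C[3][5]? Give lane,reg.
r=3→G=3,rhi=0  c=5→T=2,p=1
L=3*4+2=14  i=0*2+1=1

14,1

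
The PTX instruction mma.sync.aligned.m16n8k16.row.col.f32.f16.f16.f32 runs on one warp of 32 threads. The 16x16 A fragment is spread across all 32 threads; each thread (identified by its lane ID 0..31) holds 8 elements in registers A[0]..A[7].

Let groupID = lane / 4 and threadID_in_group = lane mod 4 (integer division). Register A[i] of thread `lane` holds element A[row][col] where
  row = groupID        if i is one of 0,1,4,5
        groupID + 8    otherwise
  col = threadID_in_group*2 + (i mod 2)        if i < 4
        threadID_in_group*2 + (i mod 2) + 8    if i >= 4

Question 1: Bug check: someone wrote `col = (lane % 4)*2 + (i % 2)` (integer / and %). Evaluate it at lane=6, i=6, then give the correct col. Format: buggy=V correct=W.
`(lane % 4)*2 + (i % 2)`[6,6]=>4
lane 6=>6/4=1, 6 mod 4=2
i=6  r:1+8=>9  c:2·2+0+8=>12
col: 4 vs 12

buggy=4 correct=12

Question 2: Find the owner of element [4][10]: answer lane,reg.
r: 4->gid=4,r8=0  c: 10->c8=1,tid=1,i&1=0
L=4*4+1=17  i=1*4+0*2+0=4

17,4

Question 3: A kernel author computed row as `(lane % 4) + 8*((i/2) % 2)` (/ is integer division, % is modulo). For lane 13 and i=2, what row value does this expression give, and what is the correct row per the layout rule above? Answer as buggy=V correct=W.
buggy=9 correct=11

`(lane % 4) + 8*((i/2) % 2)`[13,2]→9
lane 13→13/4=3, 13 mod 4=1
i=2  r:3+8→11  c:2·1+0+0→2
row: 9 vs 11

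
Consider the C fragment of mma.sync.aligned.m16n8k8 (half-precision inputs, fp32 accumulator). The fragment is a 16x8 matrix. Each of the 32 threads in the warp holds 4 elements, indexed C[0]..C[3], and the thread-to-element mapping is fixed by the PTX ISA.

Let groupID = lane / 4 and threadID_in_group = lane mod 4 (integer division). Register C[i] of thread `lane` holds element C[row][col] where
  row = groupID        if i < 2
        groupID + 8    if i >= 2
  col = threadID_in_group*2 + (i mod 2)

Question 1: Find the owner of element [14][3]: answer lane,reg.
r: 14->gid=6,r8=1  c: 3->tid=1,i&1=1
L=6*4+1=25  i=1*2+1=3

25,3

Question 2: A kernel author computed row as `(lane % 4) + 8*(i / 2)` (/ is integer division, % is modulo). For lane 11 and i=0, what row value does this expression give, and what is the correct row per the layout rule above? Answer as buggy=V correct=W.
`(lane % 4) + 8*(i / 2)`[11,0]->3
L=11->g=11>>2=2, t=11&3=3
[0]->row 2+0=2  col 3·2+0=6
row: 3 vs 2

buggy=3 correct=2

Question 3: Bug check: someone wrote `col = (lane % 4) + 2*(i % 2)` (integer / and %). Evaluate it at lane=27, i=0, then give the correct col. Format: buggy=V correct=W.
buggy=3 correct=6

`(lane % 4) + 2*(i % 2)`[27,0]->3
27: gid=6,tid=3
[0] (6+0,3*2+0) = (6,6)
col: 3 vs 6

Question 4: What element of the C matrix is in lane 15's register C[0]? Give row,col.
3,6

L=15=>grp=15>>2=3, tig=15&3=3
[0]=>row 3+0=3  col 3·2+0=6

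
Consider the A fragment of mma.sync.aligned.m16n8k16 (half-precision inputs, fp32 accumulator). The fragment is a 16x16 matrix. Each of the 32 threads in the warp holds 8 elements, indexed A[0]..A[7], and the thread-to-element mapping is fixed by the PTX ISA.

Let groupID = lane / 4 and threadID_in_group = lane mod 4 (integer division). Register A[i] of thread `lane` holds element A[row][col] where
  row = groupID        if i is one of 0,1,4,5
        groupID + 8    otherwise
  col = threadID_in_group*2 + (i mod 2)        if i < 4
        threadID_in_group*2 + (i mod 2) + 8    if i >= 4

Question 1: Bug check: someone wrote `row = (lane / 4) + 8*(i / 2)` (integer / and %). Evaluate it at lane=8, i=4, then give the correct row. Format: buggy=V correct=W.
`(lane / 4) + 8*(i / 2)`[8,4]->18
lane 8: g=2 (8/4), t=0 (8%4)
i=4: r=2+0=2, c=0*2+0+8=8
row: 18 vs 2

buggy=18 correct=2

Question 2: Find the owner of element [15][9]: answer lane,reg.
28,7

r:15=>grp=7,rB=1  c:9=>cB=1,tig=0,lo=1
L=7*4+0=28  i=1*4+1*2+1=7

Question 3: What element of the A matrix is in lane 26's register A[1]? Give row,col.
lane 26: gr=6 (26/4), th=2 (26%4)
i=1: r=6+0=6, c=2*2+1+0=5

6,5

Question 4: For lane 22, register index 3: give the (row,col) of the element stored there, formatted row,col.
13,5

L=22=>grp=22>>2=5, tig=22&3=2
[3]=>row 5+8=13  col 2·2+1+0=5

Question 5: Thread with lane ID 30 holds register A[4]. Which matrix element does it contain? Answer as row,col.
30: gr=7,th=2
[4] (7+0,2*2+0+8) = (7,12)

7,12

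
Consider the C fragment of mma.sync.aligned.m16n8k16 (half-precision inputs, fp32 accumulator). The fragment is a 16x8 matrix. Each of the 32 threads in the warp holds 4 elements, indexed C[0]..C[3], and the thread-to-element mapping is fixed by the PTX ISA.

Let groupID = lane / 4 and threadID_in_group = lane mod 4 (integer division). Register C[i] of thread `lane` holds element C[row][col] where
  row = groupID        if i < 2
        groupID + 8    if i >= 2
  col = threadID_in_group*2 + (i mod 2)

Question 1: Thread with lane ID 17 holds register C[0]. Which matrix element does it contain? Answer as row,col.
4,2

L=17=>grp=17>>2=4, tig=17&3=1
[0]=>row 4+0=4  col 1·2+0=2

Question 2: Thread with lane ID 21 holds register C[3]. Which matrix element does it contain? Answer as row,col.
lane 21: gid=5 (21/4), tid=1 (21%4)
i=3: r=5+8=13, c=1*2+1=3

13,3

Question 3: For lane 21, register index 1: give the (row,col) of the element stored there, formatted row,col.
5,3

lane 21⇒21/4=5, 21 mod 4=1
i=1  r:5+0⇒5  c:2·1+1⇒3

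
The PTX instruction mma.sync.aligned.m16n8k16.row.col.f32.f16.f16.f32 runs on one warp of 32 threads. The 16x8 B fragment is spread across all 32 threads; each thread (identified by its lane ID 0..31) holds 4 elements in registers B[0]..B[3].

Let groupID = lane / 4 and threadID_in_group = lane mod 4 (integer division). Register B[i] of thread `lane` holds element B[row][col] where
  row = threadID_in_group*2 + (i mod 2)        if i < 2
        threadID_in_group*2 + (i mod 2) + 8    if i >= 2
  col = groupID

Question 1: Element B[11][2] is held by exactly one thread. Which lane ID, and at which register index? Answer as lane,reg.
9,3

c: 2->gid=2  r: 11->r8=1,tid=1,i&1=1
L=2*4+1=9  i=1*2+1=3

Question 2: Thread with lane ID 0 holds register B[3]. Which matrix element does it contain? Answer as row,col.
0: gr=0,th=0
[3] (0*2+1+8,0) = (9,0)

9,0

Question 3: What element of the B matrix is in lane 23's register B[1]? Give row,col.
lane 23->23/4=5, 23 mod 4=3
i=1  r:2·3+1+0->7  c:5

7,5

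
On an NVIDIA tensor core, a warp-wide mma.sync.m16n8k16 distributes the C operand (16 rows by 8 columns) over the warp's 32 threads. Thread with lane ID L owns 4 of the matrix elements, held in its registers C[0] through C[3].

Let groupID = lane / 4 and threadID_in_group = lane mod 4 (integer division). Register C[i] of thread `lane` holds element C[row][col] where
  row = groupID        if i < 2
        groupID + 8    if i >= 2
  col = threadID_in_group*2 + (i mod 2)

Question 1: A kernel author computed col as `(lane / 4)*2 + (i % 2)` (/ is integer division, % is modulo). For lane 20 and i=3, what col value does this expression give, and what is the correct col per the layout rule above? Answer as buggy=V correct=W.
buggy=11 correct=1

`(lane / 4)*2 + (i % 2)`[20,3]->11
lane 20: g=5 (20/4), t=0 (20%4)
i=3: r=5+8=13, c=0*2+1=1
col: 11 vs 1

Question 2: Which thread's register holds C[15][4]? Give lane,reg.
30,2

r: 15->gid=7,r8=1  c: 4->tid=2,i&1=0
L=7*4+2=30  i=1*2+0=2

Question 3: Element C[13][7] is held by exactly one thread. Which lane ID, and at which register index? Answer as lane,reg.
23,3

r=13→G=5,rhi=1  c=7→T=3,p=1
L=5*4+3=23  i=1*2+1=3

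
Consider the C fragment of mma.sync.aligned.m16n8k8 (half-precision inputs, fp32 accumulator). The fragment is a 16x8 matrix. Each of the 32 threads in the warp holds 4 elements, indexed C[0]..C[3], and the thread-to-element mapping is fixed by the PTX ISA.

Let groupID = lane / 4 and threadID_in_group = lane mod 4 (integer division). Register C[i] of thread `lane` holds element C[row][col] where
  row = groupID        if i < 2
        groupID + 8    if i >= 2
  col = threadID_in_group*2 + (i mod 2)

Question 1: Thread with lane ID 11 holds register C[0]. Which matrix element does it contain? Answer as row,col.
lane 11→11/4=2, 11 mod 4=3
i=0  r:2+0→2  c:2·3+0→6

2,6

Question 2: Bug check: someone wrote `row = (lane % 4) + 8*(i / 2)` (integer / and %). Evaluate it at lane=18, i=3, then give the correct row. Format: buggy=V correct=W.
buggy=10 correct=12

`(lane % 4) + 8*(i / 2)`[18,3]⇒10
lane 18⇒18/4=4, 18 mod 4=2
i=3  r:4+8⇒12  c:2·2+1⇒5
row: 10 vs 12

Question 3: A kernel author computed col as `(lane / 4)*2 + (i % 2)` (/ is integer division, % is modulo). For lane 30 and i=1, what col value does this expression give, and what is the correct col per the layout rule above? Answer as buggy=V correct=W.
`(lane / 4)*2 + (i % 2)`[30,1]->15
L=30->g=30>>2=7, t=30&3=2
[1]->row 7+0=7  col 2·2+1=5
col: 15 vs 5

buggy=15 correct=5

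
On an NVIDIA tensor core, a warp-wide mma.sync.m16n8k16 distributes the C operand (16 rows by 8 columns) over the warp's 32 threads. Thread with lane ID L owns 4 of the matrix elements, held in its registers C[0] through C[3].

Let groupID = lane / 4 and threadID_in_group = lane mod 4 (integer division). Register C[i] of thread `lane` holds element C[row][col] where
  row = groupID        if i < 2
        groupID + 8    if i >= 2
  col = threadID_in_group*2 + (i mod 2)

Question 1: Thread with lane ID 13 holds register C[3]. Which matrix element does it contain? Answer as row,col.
11,3

L=13→G=13>>2=3, T=13&3=1
[3]→row 3+8=11  col 1·2+1=3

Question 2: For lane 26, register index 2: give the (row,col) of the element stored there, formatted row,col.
L=26⇒gr=26>>2=6, th=26&3=2
[2]⇒row 6+8=14  col 2·2+0=4

14,4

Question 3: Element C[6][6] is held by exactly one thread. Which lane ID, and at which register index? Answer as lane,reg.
27,0

r=6→G=6,rhi=0  c=6→T=3,p=0
L=6*4+3=27  i=0*2+0=0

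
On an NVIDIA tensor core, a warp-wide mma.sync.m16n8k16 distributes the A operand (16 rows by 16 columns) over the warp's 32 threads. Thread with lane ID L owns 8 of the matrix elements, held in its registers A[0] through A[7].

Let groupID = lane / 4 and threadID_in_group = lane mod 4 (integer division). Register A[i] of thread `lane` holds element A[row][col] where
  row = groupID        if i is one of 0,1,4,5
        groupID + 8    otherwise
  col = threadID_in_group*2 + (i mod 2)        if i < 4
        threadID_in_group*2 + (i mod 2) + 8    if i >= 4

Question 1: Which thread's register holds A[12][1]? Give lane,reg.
r: 12->gid=4,r8=1  c: 1->c8=0,tid=0,i&1=1
L=4*4+0=16  i=0*4+1*2+1=3

16,3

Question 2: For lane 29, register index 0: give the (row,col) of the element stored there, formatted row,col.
L=29⇒gr=29>>2=7, th=29&3=1
[0]⇒row 7+0=7  col 1·2+0+0=2

7,2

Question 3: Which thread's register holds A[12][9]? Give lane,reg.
r=12->g=4,rb=1  c=9->cb=1,t=0,b0=1
L=4*4+0=16  i=1*4+1*2+1=7

16,7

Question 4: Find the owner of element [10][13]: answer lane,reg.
10,7

r=10⇒gr=2,Rb=1  c=13⇒Cb=1,th=2,odd=1
L=2*4+2=10  i=1*4+1*2+1=7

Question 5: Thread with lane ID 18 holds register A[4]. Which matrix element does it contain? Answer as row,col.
L=18⇒gr=18>>2=4, th=18&3=2
[4]⇒row 4+0=4  col 2·2+0+8=12

4,12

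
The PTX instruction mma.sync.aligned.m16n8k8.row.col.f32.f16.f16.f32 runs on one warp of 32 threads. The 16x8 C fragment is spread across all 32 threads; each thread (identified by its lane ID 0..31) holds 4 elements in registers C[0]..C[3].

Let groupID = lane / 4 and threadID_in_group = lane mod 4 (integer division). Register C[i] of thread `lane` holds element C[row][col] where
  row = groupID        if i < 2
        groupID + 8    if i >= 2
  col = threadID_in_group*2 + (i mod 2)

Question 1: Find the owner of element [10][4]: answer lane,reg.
r=10->g=2,rb=1  c=4->t=2,b0=0
L=2*4+2=10  i=1*2+0=2

10,2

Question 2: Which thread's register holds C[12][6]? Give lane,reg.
19,2

r=12->g=4,rb=1  c=6->t=3,b0=0
L=4*4+3=19  i=1*2+0=2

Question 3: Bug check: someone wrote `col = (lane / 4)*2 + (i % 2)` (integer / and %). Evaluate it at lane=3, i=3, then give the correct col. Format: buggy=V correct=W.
`(lane / 4)*2 + (i % 2)`[3,3]->1
lane 3->3/4=0, 3 mod 4=3
i=3  r:0+8->8  c:2·3+1->7
col: 1 vs 7

buggy=1 correct=7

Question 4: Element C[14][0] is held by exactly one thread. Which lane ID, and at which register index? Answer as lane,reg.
r: 14->gid=6,r8=1  c: 0->tid=0,i&1=0
L=6*4+0=24  i=1*2+0=2

24,2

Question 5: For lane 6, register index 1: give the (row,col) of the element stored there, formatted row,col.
1,5

lane 6: grp=1 (6/4), tig=2 (6%4)
i=1: r=1+0=1, c=2*2+1=5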